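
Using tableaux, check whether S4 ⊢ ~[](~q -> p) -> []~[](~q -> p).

Tableau for the negation ~(~[](~q -> p) -> []~[](~q -> p)):
1. ~(~[](~q -> p) -> []~[](~q -> p)), 0
2. ~[](~q -> p), 0
3. ~[]~[](~q -> p), 0
4. ~(~q -> p), 1
5. ~q, 1
6. ~p, 1
7. [](~q -> p), 2
8. ~q -> p, 2
9. p, 2
Accessibility: 0R0, 0R1, 0R2, 1R1, 2R2
The negation has an open branch (countermodel exists).

Invalid (countermodel exists)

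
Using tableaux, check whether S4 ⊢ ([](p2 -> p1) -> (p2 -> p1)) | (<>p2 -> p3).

Yes, valid

Tableau for the negation ~(([](p2 -> p1) -> (p2 -> p1)) | (<>p2 -> p3)):
1. ~(([](p2 -> p1) -> (p2 -> p1)) | (<>p2 -> p3)), u
2. ~([](p2 -> p1) -> (p2 -> p1)), u
3. ~(<>p2 -> p3), u
4. [](p2 -> p1), u
5. ~(p2 -> p1), u
6. <>p2, u
7. ~p3, u
8. p2, u
9. ~p1, u
10. p2 -> p1, u
11. p1, u
Accessibility: uRu
Branch closes: p1 and ~p1 both at u.
Every branch of the negation's tableau closes; the branch above is one of them.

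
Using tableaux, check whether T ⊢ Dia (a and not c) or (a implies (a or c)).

Tableau for the negation not (Dia (a and not c) or (a implies (a or c))):
1. not (Dia (a and not c) or (a implies (a or c))), w0
2. not Dia (a and not c), w0
3. not (a implies (a or c)), w0
4. a, w0
5. not (a or c), w0
6. not a, w0
7. not c, w0
Accessibility: w0Rw0
Branch closes: a and not a both at w0.
Every branch of the negation's tableau closes; the branch above is one of them.

Valid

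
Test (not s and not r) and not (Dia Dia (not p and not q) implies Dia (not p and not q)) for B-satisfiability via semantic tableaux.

1. (not s and not r) and not (Dia Dia (not p and not q) implies Dia (not p and not q)), w0
2. not s and not r, w0
3. not (Dia Dia (not p and not q) implies Dia (not p and not q)), w0
4. not s, w0
5. not r, w0
6. Dia Dia (not p and not q), w0
7. not Dia (not p and not q), w0
8. not (not p and not q), w0
9. q, w0
10. Dia (not p and not q), w1
11. not (not p and not q), w1
12. q, w1
13. not p and not q, w2
14. not p, w2
15. not q, w2
Accessibility: w0Rw0, w0Rw1, w1Rw0, w1Rw1, w1Rw2, w2Rw1, w2Rw2

Satisfiable (open branch found)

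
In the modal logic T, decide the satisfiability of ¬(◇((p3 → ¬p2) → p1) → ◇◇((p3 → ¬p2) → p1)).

1. ¬(◇((p3 → ¬p2) → p1) → ◇◇((p3 → ¬p2) → p1)), w0
2. ◇((p3 → ¬p2) → p1), w0   [¬→-rule on 1]
3. ¬◇◇((p3 → ¬p2) → p1), w0   [¬→-rule on 1]
4. ¬◇((p3 → ¬p2) → p1), w0   [¬◇-rule on 3 via w0Rw0]
5. ¬((p3 → ¬p2) → p1), w0   [¬◇-rule on 4 via w0Rw0]
6. p3 → ¬p2, w0   [¬→-rule on 5]
7. ¬p1, w0   [¬→-rule on 5]
8. ¬p2, w0   [→-rule on 6 (branches; this branch)]
9. (p3 → ¬p2) → p1, w1   [◇-rule on 2: fresh world w1, w0Rw1]
10. ¬◇((p3 → ¬p2) → p1), w1   [¬◇-rule on 3 via w0Rw1]
11. ¬((p3 → ¬p2) → p1), w1   [¬◇-rule on 4 via w0Rw1]
12. p3 → ¬p2, w1   [¬→-rule on 11]
13. ¬p1, w1   [¬→-rule on 11]
14. ¬(p3 → ¬p2), w1   [→-rule on 9 (branches; this branch)]
15. p3, w1   [¬→-rule on 14]
16. p2, w1   [¬→-rule on 14]
17. ¬p2, w1   [→-rule on 12 (branches; this branch)]
Accessibility: w0Rw0, w0Rw1, w1Rw1
Branch closes: p2 and ¬p2 both at w1.
Every branch closes; the branch above is one of them.

No, unsatisfiable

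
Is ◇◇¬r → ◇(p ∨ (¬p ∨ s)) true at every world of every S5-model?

Yes, valid

Tableau for the negation ¬(◇◇¬r → ◇(p ∨ (¬p ∨ s))):
1. ¬(◇◇¬r → ◇(p ∨ (¬p ∨ s))), w0
2. ◇◇¬r, w0
3. ¬◇(p ∨ (¬p ∨ s)), w0
4. ¬(p ∨ (¬p ∨ s)), w0
5. ¬p, w0
6. ¬(¬p ∨ s), w0
7. p, w0
8. ¬s, w0
Accessibility: w0Rw0
Branch closes: p and ¬p both at w0.
Every branch of the negation's tableau closes; the branch above is one of them.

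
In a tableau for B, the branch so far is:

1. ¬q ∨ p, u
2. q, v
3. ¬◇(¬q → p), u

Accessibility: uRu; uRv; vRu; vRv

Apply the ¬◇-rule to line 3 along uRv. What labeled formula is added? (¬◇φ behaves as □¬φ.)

¬◇φ behaves as □¬φ: propagate the negated body to each accessible world.

¬(¬q → p), v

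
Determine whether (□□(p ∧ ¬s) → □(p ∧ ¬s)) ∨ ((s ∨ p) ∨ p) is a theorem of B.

Tableau for the negation ¬((□□(p ∧ ¬s) → □(p ∧ ¬s)) ∨ ((s ∨ p) ∨ p)):
1. ¬((□□(p ∧ ¬s) → □(p ∧ ¬s)) ∨ ((s ∨ p) ∨ p)), u
2. ¬(□□(p ∧ ¬s) → □(p ∧ ¬s)), u
3. ¬((s ∨ p) ∨ p), u
4. □□(p ∧ ¬s), u
5. ¬□(p ∧ ¬s), u
6. ¬(s ∨ p), u
7. ¬p, u
8. ¬s, u
9. □(p ∧ ¬s), u
10. p ∧ ¬s, u
11. p, u
Accessibility: uRu
Branch closes: p and ¬p both at u.
All branches of the negation close; one closing branch shown above.

Valid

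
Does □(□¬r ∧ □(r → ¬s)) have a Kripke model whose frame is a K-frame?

Satisfiable

1. □(□¬r ∧ □(r → ¬s)), 0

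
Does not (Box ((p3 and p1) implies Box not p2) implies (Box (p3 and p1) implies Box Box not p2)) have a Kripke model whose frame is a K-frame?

1. not (Box ((p3 and p1) implies Box not p2) implies (Box (p3 and p1) implies Box Box not p2)), 0
2. Box ((p3 and p1) implies Box not p2), 0
3. not (Box (p3 and p1) implies Box Box not p2), 0
4. Box (p3 and p1), 0
5. not Box Box not p2, 0
6. not Box not p2, 1
7. (p3 and p1) implies Box not p2, 1
8. p3 and p1, 1
9. p3, 1
10. p1, 1
11. Box not p2, 1
12. p2, 2
13. not p2, 2
Accessibility: 0R1, 1R2
Branch closes: p2 and not p2 both at 2.
(One branch shown.) All branches close.

No, unsatisfiable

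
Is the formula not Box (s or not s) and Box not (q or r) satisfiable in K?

1. not Box (s or not s) and Box not (q or r), 0
2. not Box (s or not s), 0   [and-rule on 1]
3. Box not (q or r), 0   [and-rule on 1]
4. not (s or not s), 1   [neg-Box-rule on 2: fresh world 1, 0R1]
5. not s, 1   [neg-or-rule on 4]
6. s, 1   [neg-or-rule on 4]
Accessibility: 0R1
Branch closes: s and not s both at 1.
(One branch shown.) All branches close.

Unsatisfiable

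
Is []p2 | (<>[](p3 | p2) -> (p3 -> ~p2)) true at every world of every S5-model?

Tableau for the negation ~([]p2 | (<>[](p3 | p2) -> (p3 -> ~p2))):
1. ~([]p2 | (<>[](p3 | p2) -> (p3 -> ~p2))), 0
2. ~[]p2, 0
3. ~(<>[](p3 | p2) -> (p3 -> ~p2)), 0
4. <>[](p3 | p2), 0
5. ~(p3 -> ~p2), 0
6. p3, 0
7. p2, 0
8. ~p2, 1
9. [](p3 | p2), 2
10. p3 | p2, 0
11. p3 | p2, 1
12. p3 | p2, 2
13. p3, 1
14. p2, 2
Accessibility: 0R0, 0R1, 0R2, 1R0, 1R1, 1R2, 2R0, 2R1, 2R2
The negation has an open branch (countermodel exists).

No, not valid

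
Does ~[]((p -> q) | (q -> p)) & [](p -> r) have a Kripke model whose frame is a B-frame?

1. ~[]((p -> q) | (q -> p)) & [](p -> r), w0
2. ~[]((p -> q) | (q -> p)), w0
3. [](p -> r), w0
4. p -> r, w0
5. r, w0
6. ~((p -> q) | (q -> p)), w1
7. ~(p -> q), w1
8. ~(q -> p), w1
9. p, w1
10. ~q, w1
11. q, w1
12. ~p, w1
Accessibility: w0Rw0, w0Rw1, w1Rw0, w1Rw1
Branch closes: q and ~q both at w1.
(One branch shown.) All branches close.

No, unsatisfiable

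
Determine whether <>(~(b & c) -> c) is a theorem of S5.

Not valid

Tableau for the negation ~<>(~(b & c) -> c):
1. ~<>(~(b & c) -> c), 0
2. ~(~(b & c) -> c), 0   [~<>-rule on 1 via 0R0]
3. ~(b & c), 0   [~->-rule on 2]
4. ~c, 0   [~->-rule on 2]
Accessibility: 0R0
The negation has an open branch (countermodel exists).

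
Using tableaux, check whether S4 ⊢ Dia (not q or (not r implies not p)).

Tableau for the negation not Dia (not q or (not r implies not p)):
1. not Dia (not q or (not r implies not p)), 0
2. not (not q or (not r implies not p)), 0
3. q, 0
4. not (not r implies not p), 0
5. not r, 0
6. p, 0
Accessibility: 0R0
The negation has an open branch (countermodel exists).

Invalid (countermodel exists)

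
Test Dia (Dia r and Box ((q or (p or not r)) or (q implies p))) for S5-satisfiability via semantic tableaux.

1. Dia (Dia r and Box ((q or (p or not r)) or (q implies p))), 0
2. Dia r and Box ((q or (p or not r)) or (q implies p)), 1   [Dia-rule on 1: fresh world 1, 0R1]
3. Dia r, 1   [and-rule on 2]
4. Box ((q or (p or not r)) or (q implies p)), 1   [and-rule on 2]
5. (q or (p or not r)) or (q implies p), 0   [Box-rule on 4 via 1R0]
6. (q or (p or not r)) or (q implies p), 1   [Box-rule on 4 via 1R1]
7. q implies p, 0   [or-rule on 5 (branches; this branch)]
8. q implies p, 1   [or-rule on 6 (branches; this branch)]
9. p, 0   [implies-rule on 7 (branches; this branch)]
10. p, 1   [implies-rule on 8 (branches; this branch)]
11. r, 2   [Dia-rule on 3: fresh world 2, 1R2]
12. (q or (p or not r)) or (q implies p), 2   [Box-rule on 4 via 1R2]
13. q implies p, 2   [or-rule on 12 (branches; this branch)]
14. p, 2   [implies-rule on 13 (branches; this branch)]
Accessibility: 0R0, 0R1, 0R2, 1R0, 1R1, 1R2, 2R0, 2R1, 2R2

Yes, satisfiable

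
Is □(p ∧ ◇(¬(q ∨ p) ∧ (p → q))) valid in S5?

No, not valid

Tableau for the negation ¬□(p ∧ ◇(¬(q ∨ p) ∧ (p → q))):
1. ¬□(p ∧ ◇(¬(q ∨ p) ∧ (p → q))), u
2. ¬(p ∧ ◇(¬(q ∨ p) ∧ (p → q))), v
3. ¬◇(¬(q ∨ p) ∧ (p → q)), v
4. ¬(¬(q ∨ p) ∧ (p → q)), u
5. ¬(¬(q ∨ p) ∧ (p → q)), v
6. ¬(p → q), u
7. p, u
8. ¬q, u
9. ¬(p → q), v
10. p, v
11. ¬q, v
Accessibility: uRu, uRv, vRu, vRv
The negation has an open branch (countermodel exists).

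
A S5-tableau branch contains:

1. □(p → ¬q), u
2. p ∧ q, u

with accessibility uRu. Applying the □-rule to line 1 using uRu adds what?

p → ¬q, u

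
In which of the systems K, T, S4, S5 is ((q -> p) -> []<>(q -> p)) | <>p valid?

S5

S5-tableau for the negation ~(((q -> p) -> []<>(q -> p)) | <>p):
1. ~(((q -> p) -> []<>(q -> p)) | <>p), 0
2. ~((q -> p) -> []<>(q -> p)), 0   [~|-rule on 1]
3. ~<>p, 0   [~|-rule on 1]
4. q -> p, 0   [~->-rule on 2]
5. ~[]<>(q -> p), 0   [~->-rule on 2]
6. ~p, 0   [~<>-rule on 3 via 0R0]
7. ~q, 0   [->-rule on 4 (branches; this branch)]
8. ~<>(q -> p), 1   [~[]-rule on 5: fresh world 1, 0R1]
9. ~p, 1   [~<>-rule on 3 via 0R1]
10. ~(q -> p), 0   [~<>-rule on 8 via 1R0]
11. q, 0   [~->-rule on 10]
Accessibility: 0R0, 0R1, 1R0, 1R1
Branch closes: q and ~q both at 0.
Every branch closes (one shown): valid in S5.
S4-tableau for the negation ~(((q -> p) -> []<>(q -> p)) | <>p):
1. ~(((q -> p) -> []<>(q -> p)) | <>p), 0
2. ~((q -> p) -> []<>(q -> p)), 0   [~|-rule on 1]
3. ~<>p, 0   [~|-rule on 1]
4. q -> p, 0   [~->-rule on 2]
5. ~[]<>(q -> p), 0   [~->-rule on 2]
6. ~p, 0   [~<>-rule on 3 via 0R0]
7. ~q, 0   [->-rule on 4 (branches; this branch)]
8. ~<>(q -> p), 1   [~[]-rule on 5: fresh world 1, 0R1]
9. ~p, 1   [~<>-rule on 3 via 0R1]
10. ~(q -> p), 1   [~<>-rule on 8 via 1R1]
11. q, 1   [~->-rule on 10]
Accessibility: 0R0, 0R1, 1R1
Complete open branch: countermodel on an S4-frame, so not valid in S4, nor in K, T (the same frame is also a K-frame and a T-frame).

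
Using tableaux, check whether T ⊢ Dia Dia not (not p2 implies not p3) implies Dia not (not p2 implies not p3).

Tableau for the negation not (Dia Dia not (not p2 implies not p3) implies Dia not (not p2 implies not p3)):
1. not (Dia Dia not (not p2 implies not p3) implies Dia not (not p2 implies not p3)), w0
2. Dia Dia not (not p2 implies not p3), w0   [neg-implies-rule on 1]
3. not Dia not (not p2 implies not p3), w0   [neg-implies-rule on 1]
4. not p2 implies not p3, w0   [neg-Dia-rule on 3 via w0Rw0]
5. not p3, w0   [implies-rule on 4 (branches; this branch)]
6. Dia not (not p2 implies not p3), w1   [Dia-rule on 2: fresh world w1, w0Rw1]
7. not p2 implies not p3, w1   [neg-Dia-rule on 3 via w0Rw1]
8. not p3, w1   [implies-rule on 7 (branches; this branch)]
9. not (not p2 implies not p3), w2   [Dia-rule on 6: fresh world w2, w1Rw2]
10. not p2, w2   [neg-implies-rule on 9]
11. p3, w2   [neg-implies-rule on 9]
Accessibility: w0Rw0, w0Rw1, w1Rw1, w1Rw2, w2Rw2
The negation has an open branch (countermodel exists).

Invalid (countermodel exists)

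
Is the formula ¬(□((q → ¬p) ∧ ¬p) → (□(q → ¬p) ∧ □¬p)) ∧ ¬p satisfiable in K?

1. ¬(□((q → ¬p) ∧ ¬p) → (□(q → ¬p) ∧ □¬p)) ∧ ¬p, u
2. ¬(□((q → ¬p) ∧ ¬p) → (□(q → ¬p) ∧ □¬p)), u
3. ¬p, u
4. □((q → ¬p) ∧ ¬p), u
5. ¬(□(q → ¬p) ∧ □¬p), u
6. ¬□(q → ¬p), u
7. ¬(q → ¬p), v
8. q, v
9. p, v
10. (q → ¬p) ∧ ¬p, v
11. q → ¬p, v
12. ¬p, v
Accessibility: uRv
Branch closes: p and ¬p both at v.
All branches of the tableau close; one closing branch shown above.

Unsatisfiable (every branch closes)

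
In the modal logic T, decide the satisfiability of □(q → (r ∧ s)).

1. □(q → (r ∧ s)), 0
2. q → (r ∧ s), 0
3. r ∧ s, 0
4. r, 0
5. s, 0
Accessibility: 0R0

Satisfiable (open branch found)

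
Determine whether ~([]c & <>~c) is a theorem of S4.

Tableau for the negation []c & <>~c:
1. []c & <>~c, 0
2. []c, 0
3. <>~c, 0
4. c, 0
5. ~c, 1
6. c, 1
Accessibility: 0R0, 0R1, 1R1
Branch closes: c and ~c both at 1.
Every branch of the negation's tableau closes; the branch above is one of them.

Valid in S4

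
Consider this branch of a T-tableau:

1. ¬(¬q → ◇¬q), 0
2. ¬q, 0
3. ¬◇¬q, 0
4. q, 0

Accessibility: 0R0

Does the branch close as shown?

Yes, closed

Both q and ¬q appear at 0.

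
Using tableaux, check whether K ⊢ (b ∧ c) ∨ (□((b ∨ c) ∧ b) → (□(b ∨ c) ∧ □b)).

Tableau for the negation ¬((b ∧ c) ∨ (□((b ∨ c) ∧ b) → (□(b ∨ c) ∧ □b))):
1. ¬((b ∧ c) ∨ (□((b ∨ c) ∧ b) → (□(b ∨ c) ∧ □b))), 0
2. ¬(b ∧ c), 0
3. ¬(□((b ∨ c) ∧ b) → (□(b ∨ c) ∧ □b)), 0
4. □((b ∨ c) ∧ b), 0
5. ¬(□(b ∨ c) ∧ □b), 0
6. ¬c, 0
7. ¬□(b ∨ c), 0
8. ¬(b ∨ c), 1
9. ¬b, 1
10. ¬c, 1
11. (b ∨ c) ∧ b, 1
12. b ∨ c, 1
13. b, 1
Accessibility: 0R1
Branch closes: b and ¬b both at 1.
All branches of the negation close; one closing branch shown above.

Yes, valid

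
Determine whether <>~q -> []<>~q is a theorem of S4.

No, not valid

Tableau for the negation ~(<>~q -> []<>~q):
1. ~(<>~q -> []<>~q), u
2. <>~q, u
3. ~[]<>~q, u
4. ~q, v
5. ~<>~q, w
6. q, w
Accessibility: uRu, uRv, uRw, vRv, wRw
The negation has an open branch (countermodel exists).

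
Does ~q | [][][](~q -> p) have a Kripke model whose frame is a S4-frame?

1. ~q | [][][](~q -> p), u
2. [][][](~q -> p), u
3. [][](~q -> p), u
4. [](~q -> p), u
5. ~q -> p, u
6. p, u
Accessibility: uRu

Yes, satisfiable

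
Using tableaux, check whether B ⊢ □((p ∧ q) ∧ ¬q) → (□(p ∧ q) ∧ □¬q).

Tableau for the negation ¬(□((p ∧ q) ∧ ¬q) → (□(p ∧ q) ∧ □¬q)):
1. ¬(□((p ∧ q) ∧ ¬q) → (□(p ∧ q) ∧ □¬q)), w0
2. □((p ∧ q) ∧ ¬q), w0
3. ¬(□(p ∧ q) ∧ □¬q), w0
4. (p ∧ q) ∧ ¬q, w0
5. p ∧ q, w0
6. ¬q, w0
7. p, w0
8. q, w0
Accessibility: w0Rw0
Branch closes: q and ¬q both at w0.
All branches of the negation close; one closing branch shown above.

Yes, valid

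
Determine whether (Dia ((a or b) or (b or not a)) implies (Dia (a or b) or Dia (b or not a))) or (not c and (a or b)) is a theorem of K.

Tableau for the negation not ((Dia ((a or b) or (b or not a)) implies (Dia (a or b) or Dia (b or not a))) or (not c and (a or b))):
1. not ((Dia ((a or b) or (b or not a)) implies (Dia (a or b) or Dia (b or not a))) or (not c and (a or b))), w0
2. not (Dia ((a or b) or (b or not a)) implies (Dia (a or b) or Dia (b or not a))), w0
3. not (not c and (a or b)), w0
4. Dia ((a or b) or (b or not a)), w0
5. not (Dia (a or b) or Dia (b or not a)), w0
6. not Dia (a or b), w0
7. not Dia (b or not a), w0
8. not (a or b), w0
9. not a, w0
10. not b, w0
11. (a or b) or (b or not a), w1
12. not (a or b), w1
13. not a, w1
14. not b, w1
15. not (b or not a), w1
16. a, w1
Accessibility: w0Rw1
Branch closes: a and not a both at w1.
All branches of the negation close; one closing branch shown above.

Yes, valid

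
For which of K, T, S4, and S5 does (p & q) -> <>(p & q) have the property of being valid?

T, S4, S5

K-tableau for the negation ~((p & q) -> <>(p & q)):
1. ~((p & q) -> <>(p & q)), w0
2. p & q, w0   [~->-rule on 1]
3. ~<>(p & q), w0   [~->-rule on 1]
4. p, w0   [&-rule on 2]
5. q, w0   [&-rule on 2]
Complete open branch: countermodel on a K-frame, so not valid in K.
T-tableau for the negation ~((p & q) -> <>(p & q)):
1. ~((p & q) -> <>(p & q)), w0
2. p & q, w0   [~->-rule on 1]
3. ~<>(p & q), w0   [~->-rule on 1]
4. p, w0   [&-rule on 2]
5. q, w0   [&-rule on 2]
6. ~(p & q), w0   [~<>-rule on 3 via w0Rw0]
7. ~q, w0   [~&-rule on 6 (branches; this branch)]
Accessibility: w0Rw0
Branch closes: q and ~q both at w0.
Every branch closes (one shown): valid in T, hence also in S4, S5 (every theorem of T is a theorem of S4 and S5).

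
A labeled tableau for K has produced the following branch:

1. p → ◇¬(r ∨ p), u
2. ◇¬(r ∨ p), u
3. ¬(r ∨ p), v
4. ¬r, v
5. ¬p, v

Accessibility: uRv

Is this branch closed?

No, open

There is no literal clash: for every atom and world, at most one sign appears.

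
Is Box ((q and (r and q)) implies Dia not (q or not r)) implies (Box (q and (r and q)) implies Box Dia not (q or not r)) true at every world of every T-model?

Valid in T

Tableau for the negation not (Box ((q and (r and q)) implies Dia not (q or not r)) implies (Box (q and (r and q)) implies Box Dia not (q or not r))):
1. not (Box ((q and (r and q)) implies Dia not (q or not r)) implies (Box (q and (r and q)) implies Box Dia not (q or not r))), 0
2. Box ((q and (r and q)) implies Dia not (q or not r)), 0   [neg-implies-rule on 1]
3. not (Box (q and (r and q)) implies Box Dia not (q or not r)), 0   [neg-implies-rule on 1]
4. Box (q and (r and q)), 0   [neg-implies-rule on 3]
5. not Box Dia not (q or not r), 0   [neg-implies-rule on 3]
6. (q and (r and q)) implies Dia not (q or not r), 0   [Box-rule on 2 via 0R0]
7. q and (r and q), 0   [Box-rule on 4 via 0R0]
8. q, 0   [and-rule on 7]
9. r and q, 0   [and-rule on 7]
10. r, 0   [and-rule on 9]
11. Dia not (q or not r), 0   [implies-rule on 6 (branches; this branch)]
12. not Dia not (q or not r), 1   [neg-Box-rule on 5: fresh world 1, 0R1]
13. (q and (r and q)) implies Dia not (q or not r), 1   [Box-rule on 2 via 0R1]
14. q and (r and q), 1   [Box-rule on 4 via 0R1]
15. q, 1   [and-rule on 14]
16. r and q, 1   [and-rule on 14]
17. r, 1   [and-rule on 16]
18. q or not r, 1   [neg-Dia-rule on 12 via 1R1]
19. Dia not (q or not r), 1   [implies-rule on 13 (branches; this branch)]
20. not (q or not r), 2   [Dia-rule on 11: fresh world 2, 0R2]
21. not q, 2   [neg-or-rule on 20]
22. r, 2   [neg-or-rule on 20]
23. (q and (r and q)) implies Dia not (q or not r), 2   [Box-rule on 2 via 0R2]
24. q and (r and q), 2   [Box-rule on 4 via 0R2]
25. q, 2   [and-rule on 24]
26. r and q, 2   [and-rule on 24]
Accessibility: 0R0, 0R1, 0R2, 1R1, 2R2
Branch closes: q and not q both at 2.
All branches of the negation close; one closing branch shown above.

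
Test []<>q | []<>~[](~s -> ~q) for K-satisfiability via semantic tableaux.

1. []<>q | []<>~[](~s -> ~q), u
2. []<>~[](~s -> ~q), u

Yes, satisfiable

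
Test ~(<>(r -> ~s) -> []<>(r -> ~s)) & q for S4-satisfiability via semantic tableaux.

Satisfiable (open branch found)

1. ~(<>(r -> ~s) -> []<>(r -> ~s)) & q, u
2. ~(<>(r -> ~s) -> []<>(r -> ~s)), u   [&-rule on 1]
3. q, u   [&-rule on 1]
4. <>(r -> ~s), u   [~->-rule on 2]
5. ~[]<>(r -> ~s), u   [~->-rule on 2]
6. r -> ~s, v   [<>-rule on 4: fresh world v, uRv]
7. ~s, v   [->-rule on 6 (branches; this branch)]
8. ~<>(r -> ~s), w   [~[]-rule on 5: fresh world w, uRw]
9. ~(r -> ~s), w   [~<>-rule on 8 via wRw]
10. r, w   [~->-rule on 9]
11. s, w   [~->-rule on 9]
Accessibility: uRu, uRv, uRw, vRv, wRw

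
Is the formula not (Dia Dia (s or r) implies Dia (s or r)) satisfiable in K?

Satisfiable

1. not (Dia Dia (s or r) implies Dia (s or r)), u
2. Dia Dia (s or r), u
3. not Dia (s or r), u
4. Dia (s or r), v
5. not (s or r), v
6. not s, v
7. not r, v
8. s or r, w
9. r, w
Accessibility: uRv, vRw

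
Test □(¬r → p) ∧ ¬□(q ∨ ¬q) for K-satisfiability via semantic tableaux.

1. □(¬r → p) ∧ ¬□(q ∨ ¬q), 0
2. □(¬r → p), 0
3. ¬□(q ∨ ¬q), 0
4. ¬(q ∨ ¬q), 1
5. ¬q, 1
6. q, 1
Accessibility: 0R1
Branch closes: q and ¬q both at 1.
All branches of the tableau close; one closing branch shown above.

Unsatisfiable (every branch closes)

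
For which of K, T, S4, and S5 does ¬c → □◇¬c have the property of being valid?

S4-tableau for the negation ¬(¬c → □◇¬c):
1. ¬(¬c → □◇¬c), w0
2. ¬c, w0
3. ¬□◇¬c, w0
4. ¬◇¬c, w1
5. c, w1
Accessibility: w0Rw0, w0Rw1, w1Rw1
Complete open branch: countermodel on an S4-frame, so not valid in S4, nor in K, T (the same frame is also a K-frame and a T-frame).
S5-tableau for the negation ¬(¬c → □◇¬c):
1. ¬(¬c → □◇¬c), w0
2. ¬c, w0
3. ¬□◇¬c, w0
4. ¬◇¬c, w1
5. c, w0
Accessibility: w0Rw0, w0Rw1, w1Rw0, w1Rw1
Branch closes: c and ¬c both at w0.
Every branch closes (one shown): valid in S5.

S5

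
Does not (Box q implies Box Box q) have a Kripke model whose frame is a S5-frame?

1. not (Box q implies Box Box q), w0
2. Box q, w0
3. not Box Box q, w0
4. q, w0
5. not Box q, w1
6. q, w1
7. not q, w2
8. q, w2
Accessibility: w0Rw0, w0Rw1, w0Rw2, w1Rw0, w1Rw1, w1Rw2, w2Rw0, w2Rw1, w2Rw2
Branch closes: q and not q both at w2.
Every branch closes; the branch above is one of them.

Unsatisfiable (every branch closes)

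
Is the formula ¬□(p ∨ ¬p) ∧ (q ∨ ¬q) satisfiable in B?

1. ¬□(p ∨ ¬p) ∧ (q ∨ ¬q), w0
2. ¬□(p ∨ ¬p), w0
3. q ∨ ¬q, w0
4. ¬q, w0
5. ¬(p ∨ ¬p), w1
6. ¬p, w1
7. p, w1
Accessibility: w0Rw0, w0Rw1, w1Rw0, w1Rw1
Branch closes: p and ¬p both at w1.
(One branch shown.) All branches close.

Unsatisfiable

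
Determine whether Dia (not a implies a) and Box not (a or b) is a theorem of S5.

Tableau for the negation not (Dia (not a implies a) and Box not (a or b)):
1. not (Dia (not a implies a) and Box not (a or b)), u
2. not Box not (a or b), u   [neg-and-rule on 1 (branches; this branch)]
3. a or b, v   [neg-Box-rule on 2: fresh world v, uRv]
4. b, v   [or-rule on 3 (branches; this branch)]
Accessibility: uRu, uRv, vRu, vRv
The negation has an open branch (countermodel exists).

No, not valid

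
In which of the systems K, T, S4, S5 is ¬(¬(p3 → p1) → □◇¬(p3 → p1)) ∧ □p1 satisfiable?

K-tableau for the formula:
1. ¬(¬(p3 → p1) → □◇¬(p3 → p1)) ∧ □p1, 0
2. ¬(¬(p3 → p1) → □◇¬(p3 → p1)), 0
3. □p1, 0
4. ¬(p3 → p1), 0
5. ¬□◇¬(p3 → p1), 0
6. p3, 0
7. ¬p1, 0
8. ¬◇¬(p3 → p1), 1
9. p1, 1
Accessibility: 0R1
Complete open branch: satisfiable in K.
T-tableau for the formula:
1. ¬(¬(p3 → p1) → □◇¬(p3 → p1)) ∧ □p1, 0
2. ¬(¬(p3 → p1) → □◇¬(p3 → p1)), 0
3. □p1, 0
4. ¬(p3 → p1), 0
5. ¬□◇¬(p3 → p1), 0
6. p3, 0
7. ¬p1, 0
8. p1, 0
Accessibility: 0R0
Branch closes: p1 and ¬p1 both at 0.
Every branch closes (one shown): unsatisfiable in T, hence also in S4, S5 (every S4/S5-frame is a T-frame).

K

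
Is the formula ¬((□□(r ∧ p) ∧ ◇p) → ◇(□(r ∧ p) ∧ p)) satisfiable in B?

1. ¬((□□(r ∧ p) ∧ ◇p) → ◇(□(r ∧ p) ∧ p)), 0
2. □□(r ∧ p) ∧ ◇p, 0
3. ¬◇(□(r ∧ p) ∧ p), 0
4. □□(r ∧ p), 0
5. ◇p, 0
6. ¬(□(r ∧ p) ∧ p), 0
7. □(r ∧ p), 0
8. r ∧ p, 0
9. r, 0
10. p, 0
11. ¬□(r ∧ p), 0
12. p, 1
13. ¬(□(r ∧ p) ∧ p), 1
14. □(r ∧ p), 1
15. r ∧ p, 1
16. r, 1
17. ¬□(r ∧ p), 1
18. ¬(r ∧ p), 2
19. ¬(□(r ∧ p) ∧ p), 2
20. □(r ∧ p), 2
21. r ∧ p, 2
22. r, 2
23. p, 2
24. ¬p, 2
Accessibility: 0R0, 0R1, 0R2, 1R0, 1R1, 2R0, 2R2
Branch closes: p and ¬p both at 2.
All branches of the tableau close; one closing branch shown above.

No, unsatisfiable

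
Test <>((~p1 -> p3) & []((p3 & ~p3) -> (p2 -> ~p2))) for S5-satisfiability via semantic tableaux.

Yes, satisfiable

1. <>((~p1 -> p3) & []((p3 & ~p3) -> (p2 -> ~p2))), 0
2. (~p1 -> p3) & []((p3 & ~p3) -> (p2 -> ~p2)), 1
3. ~p1 -> p3, 1
4. []((p3 & ~p3) -> (p2 -> ~p2)), 1
5. (p3 & ~p3) -> (p2 -> ~p2), 0
6. (p3 & ~p3) -> (p2 -> ~p2), 1
7. p3, 1
8. p2 -> ~p2, 0
9. p2 -> ~p2, 1
10. ~p2, 0
11. ~p2, 1
Accessibility: 0R0, 0R1, 1R0, 1R1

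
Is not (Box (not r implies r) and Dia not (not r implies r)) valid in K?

Tableau for the negation Box (not r implies r) and Dia not (not r implies r):
1. Box (not r implies r) and Dia not (not r implies r), w0
2. Box (not r implies r), w0
3. Dia not (not r implies r), w0
4. not (not r implies r), w1
5. not r, w1
6. not r implies r, w1
7. r, w1
Accessibility: w0Rw1
Branch closes: r and not r both at w1.
Every branch of the negation's tableau closes; the branch above is one of them.

Yes, valid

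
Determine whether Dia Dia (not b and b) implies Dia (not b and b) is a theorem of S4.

Tableau for the negation not (Dia Dia (not b and b) implies Dia (not b and b)):
1. not (Dia Dia (not b and b) implies Dia (not b and b)), u
2. Dia Dia (not b and b), u   [neg-implies-rule on 1]
3. not Dia (not b and b), u   [neg-implies-rule on 1]
4. not (not b and b), u   [neg-Dia-rule on 3 via uRu]
5. not b, u   [neg-and-rule on 4 (branches; this branch)]
6. Dia (not b and b), v   [Dia-rule on 2: fresh world v, uRv]
7. not (not b and b), v   [neg-Dia-rule on 3 via uRv]
8. not b, v   [neg-and-rule on 7 (branches; this branch)]
9. not b and b, w   [Dia-rule on 6: fresh world w, vRw]
10. not b, w   [and-rule on 9]
11. b, w   [and-rule on 9]
Accessibility: uRu, uRv, uRw, vRv, vRw, wRw
Branch closes: b and not b both at w.
Every branch of the negation's tableau closes; the branch above is one of them.

Yes, valid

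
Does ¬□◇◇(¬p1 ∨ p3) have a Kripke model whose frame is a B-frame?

1. ¬□◇◇(¬p1 ∨ p3), u
2. ¬◇◇(¬p1 ∨ p3), v
3. ¬◇(¬p1 ∨ p3), u
4. ¬◇(¬p1 ∨ p3), v
5. ¬(¬p1 ∨ p3), u
6. p1, u
7. ¬p3, u
8. ¬(¬p1 ∨ p3), v
9. p1, v
10. ¬p3, v
Accessibility: uRu, uRv, vRu, vRv

Satisfiable (open branch found)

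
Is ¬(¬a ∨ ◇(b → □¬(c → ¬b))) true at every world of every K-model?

Tableau for the negation ¬a ∨ ◇(b → □¬(c → ¬b)):
1. ¬a ∨ ◇(b → □¬(c → ¬b)), w0
2. ◇(b → □¬(c → ¬b)), w0
3. b → □¬(c → ¬b), w1
4. □¬(c → ¬b), w1
Accessibility: w0Rw1
The negation has an open branch (countermodel exists).

No, not valid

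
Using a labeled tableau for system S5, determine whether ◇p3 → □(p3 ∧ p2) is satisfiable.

Satisfiable

1. ◇p3 → □(p3 ∧ p2), w0
2. □(p3 ∧ p2), w0
3. p3 ∧ p2, w0
4. p3, w0
5. p2, w0
Accessibility: w0Rw0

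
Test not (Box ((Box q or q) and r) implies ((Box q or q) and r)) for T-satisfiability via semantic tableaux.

1. not (Box ((Box q or q) and r) implies ((Box q or q) and r)), w0
2. Box ((Box q or q) and r), w0
3. not ((Box q or q) and r), w0
4. (Box q or q) and r, w0
5. Box q or q, w0
6. r, w0
7. not (Box q or q), w0
8. not Box q, w0
9. not q, w0
10. Box q, w0
11. q, w0
Accessibility: w0Rw0
Branch closes: q and not q both at w0.
Every branch closes; the branch above is one of them.

No, unsatisfiable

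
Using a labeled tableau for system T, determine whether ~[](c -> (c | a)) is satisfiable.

1. ~[](c -> (c | a)), u
2. ~(c -> (c | a)), v
3. c, v
4. ~(c | a), v
5. ~c, v
6. ~a, v
Accessibility: uRu, uRv, vRv
Branch closes: c and ~c both at v.
Every branch closes; the branch above is one of them.

No, unsatisfiable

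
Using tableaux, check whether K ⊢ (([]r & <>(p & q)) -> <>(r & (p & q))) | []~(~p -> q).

Yes, valid

Tableau for the negation ~((([]r & <>(p & q)) -> <>(r & (p & q))) | []~(~p -> q)):
1. ~((([]r & <>(p & q)) -> <>(r & (p & q))) | []~(~p -> q)), w0
2. ~(([]r & <>(p & q)) -> <>(r & (p & q))), w0
3. ~[]~(~p -> q), w0
4. []r & <>(p & q), w0
5. ~<>(r & (p & q)), w0
6. []r, w0
7. <>(p & q), w0
8. ~p -> q, w1
9. ~(r & (p & q)), w1
10. r, w1
11. q, w1
12. ~(p & q), w1
13. ~p, w1
14. p & q, w2
15. p, w2
16. q, w2
17. ~(r & (p & q)), w2
18. r, w2
19. ~(p & q), w2
20. ~q, w2
Accessibility: w0Rw1, w0Rw2
Branch closes: q and ~q both at w2.
All branches of the negation close; one closing branch shown above.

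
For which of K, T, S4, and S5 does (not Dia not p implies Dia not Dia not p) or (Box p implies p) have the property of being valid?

T, S4, S5

K-tableau for the negation not ((not Dia not p implies Dia not Dia not p) or (Box p implies p)):
1. not ((not Dia not p implies Dia not Dia not p) or (Box p implies p)), w0
2. not (not Dia not p implies Dia not Dia not p), w0
3. not (Box p implies p), w0
4. not Dia not p, w0
5. not Dia not Dia not p, w0
6. Box p, w0
7. not p, w0
Complete open branch: countermodel on a K-frame, so not valid in K.
T-tableau for the negation not ((not Dia not p implies Dia not Dia not p) or (Box p implies p)):
1. not ((not Dia not p implies Dia not Dia not p) or (Box p implies p)), w0
2. not (not Dia not p implies Dia not Dia not p), w0
3. not (Box p implies p), w0
4. not Dia not p, w0
5. not Dia not Dia not p, w0
6. Box p, w0
7. not p, w0
8. p, w0
Accessibility: w0Rw0
Branch closes: p and not p both at w0.
Every branch closes (one shown): valid in T, hence also in S4, S5 (every theorem of T is a theorem of S4 and S5).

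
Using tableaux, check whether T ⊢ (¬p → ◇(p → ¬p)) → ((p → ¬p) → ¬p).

Tableau for the negation ¬((¬p → ◇(p → ¬p)) → ((p → ¬p) → ¬p)):
1. ¬((¬p → ◇(p → ¬p)) → ((p → ¬p) → ¬p)), u
2. ¬p → ◇(p → ¬p), u   [¬→-rule on 1]
3. ¬((p → ¬p) → ¬p), u   [¬→-rule on 1]
4. p → ¬p, u   [¬→-rule on 3]
5. p, u   [¬→-rule on 3]
6. ◇(p → ¬p), u   [→-rule on 2 (branches; this branch)]
7. ¬p, u   [→-rule on 4 (branches; this branch)]
Accessibility: uRu
Branch closes: p and ¬p both at u.
Every branch of the negation's tableau closes; the branch above is one of them.

Valid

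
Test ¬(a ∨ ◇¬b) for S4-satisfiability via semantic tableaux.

Satisfiable

1. ¬(a ∨ ◇¬b), w0
2. ¬a, w0
3. ¬◇¬b, w0
4. b, w0
Accessibility: w0Rw0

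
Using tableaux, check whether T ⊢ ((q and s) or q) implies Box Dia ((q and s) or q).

Not valid

Tableau for the negation not (((q and s) or q) implies Box Dia ((q and s) or q)):
1. not (((q and s) or q) implies Box Dia ((q and s) or q)), u
2. (q and s) or q, u
3. not Box Dia ((q and s) or q), u
4. q, u
5. not Dia ((q and s) or q), v
6. not ((q and s) or q), v
7. not (q and s), v
8. not q, v
9. not s, v
Accessibility: uRu, uRv, vRv
The negation has an open branch (countermodel exists).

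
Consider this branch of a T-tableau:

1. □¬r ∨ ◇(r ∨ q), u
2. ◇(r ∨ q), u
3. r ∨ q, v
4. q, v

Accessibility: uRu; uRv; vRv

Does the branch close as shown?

Open

No atom appears with both signs at the same world.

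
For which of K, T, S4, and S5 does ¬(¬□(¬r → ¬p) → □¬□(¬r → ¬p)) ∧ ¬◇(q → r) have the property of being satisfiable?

S5-tableau for the formula:
1. ¬(¬□(¬r → ¬p) → □¬□(¬r → ¬p)) ∧ ¬◇(q → r), w0
2. ¬(¬□(¬r → ¬p) → □¬□(¬r → ¬p)), w0
3. ¬◇(q → r), w0
4. ¬□(¬r → ¬p), w0
5. ¬□¬□(¬r → ¬p), w0
6. ¬(q → r), w0
7. q, w0
8. ¬r, w0
9. ¬(¬r → ¬p), w1
10. ¬r, w1
11. p, w1
12. ¬(q → r), w1
13. q, w1
14. □(¬r → ¬p), w2
15. ¬(q → r), w2
16. q, w2
17. ¬r, w2
18. ¬r → ¬p, w0
19. ¬r → ¬p, w1
20. ¬r → ¬p, w2
21. ¬p, w0
22. ¬p, w1
Accessibility: w0Rw0, w0Rw1, w0Rw2, w1Rw0, w1Rw1, w1Rw2, w2Rw0, w2Rw1, w2Rw2
Branch closes: p and ¬p both at w1.
Every branch closes (one shown): unsatisfiable in S5.
S4-tableau for the formula:
1. ¬(¬□(¬r → ¬p) → □¬□(¬r → ¬p)) ∧ ¬◇(q → r), w0
2. ¬(¬□(¬r → ¬p) → □¬□(¬r → ¬p)), w0
3. ¬◇(q → r), w0
4. ¬□(¬r → ¬p), w0
5. ¬□¬□(¬r → ¬p), w0
6. ¬(q → r), w0
7. q, w0
8. ¬r, w0
9. ¬(¬r → ¬p), w1
10. ¬r, w1
11. p, w1
12. ¬(q → r), w1
13. q, w1
14. □(¬r → ¬p), w2
15. ¬(q → r), w2
16. q, w2
17. ¬r, w2
18. ¬r → ¬p, w2
19. ¬p, w2
Accessibility: w0Rw0, w0Rw1, w0Rw2, w1Rw1, w2Rw2
Complete open branch: satisfiable in S4, hence also in K, T (this S4-model is also a K-model and a T-model).

K, T, S4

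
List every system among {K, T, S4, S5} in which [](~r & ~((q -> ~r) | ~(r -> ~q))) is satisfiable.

K

T-tableau for the formula:
1. [](~r & ~((q -> ~r) | ~(r -> ~q))), u
2. ~r & ~((q -> ~r) | ~(r -> ~q)), u   [[]-rule on 1 via uRu]
3. ~r, u   [&-rule on 2]
4. ~((q -> ~r) | ~(r -> ~q)), u   [&-rule on 2]
5. ~(q -> ~r), u   [~|-rule on 4]
6. r -> ~q, u   [~|-rule on 4]
7. q, u   [~->-rule on 5]
8. r, u   [~->-rule on 5]
Accessibility: uRu
Branch closes: r and ~r both at u.
Every branch closes (one shown): unsatisfiable in T, hence also in S4, S5 (every S4/S5-frame is a T-frame).
K-tableau for the formula:
1. [](~r & ~((q -> ~r) | ~(r -> ~q))), u
Complete open branch: satisfiable in K.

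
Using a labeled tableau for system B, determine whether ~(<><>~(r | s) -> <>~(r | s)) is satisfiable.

Satisfiable

1. ~(<><>~(r | s) -> <>~(r | s)), u
2. <><>~(r | s), u   [~->-rule on 1]
3. ~<>~(r | s), u   [~->-rule on 1]
4. r | s, u   [~<>-rule on 3 via uRu]
5. s, u   [|-rule on 4 (branches; this branch)]
6. <>~(r | s), v   [<>-rule on 2: fresh world v, uRv]
7. r | s, v   [~<>-rule on 3 via uRv]
8. s, v   [|-rule on 7 (branches; this branch)]
9. ~(r | s), w   [<>-rule on 6: fresh world w, vRw]
10. ~r, w   [~|-rule on 9]
11. ~s, w   [~|-rule on 9]
Accessibility: uRu, uRv, vRu, vRv, vRw, wRv, wRw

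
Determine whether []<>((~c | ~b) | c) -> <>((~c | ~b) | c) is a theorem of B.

Yes, valid

Tableau for the negation ~([]<>((~c | ~b) | c) -> <>((~c | ~b) | c)):
1. ~([]<>((~c | ~b) | c) -> <>((~c | ~b) | c)), 0
2. []<>((~c | ~b) | c), 0
3. ~<>((~c | ~b) | c), 0
4. <>((~c | ~b) | c), 0
5. ~((~c | ~b) | c), 0
6. ~(~c | ~b), 0
7. ~c, 0
8. c, 0
9. b, 0
Accessibility: 0R0
Branch closes: c and ~c both at 0.
Every branch of the negation's tableau closes; the branch above is one of them.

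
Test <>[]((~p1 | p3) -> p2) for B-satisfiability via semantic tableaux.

Satisfiable (open branch found)

1. <>[]((~p1 | p3) -> p2), 0
2. []((~p1 | p3) -> p2), 1   [<>-rule on 1: fresh world 1, 0R1]
3. (~p1 | p3) -> p2, 0   [[]-rule on 2 via 1R0]
4. (~p1 | p3) -> p2, 1   [[]-rule on 2 via 1R1]
5. p2, 0   [->-rule on 3 (branches; this branch)]
6. p2, 1   [->-rule on 4 (branches; this branch)]
Accessibility: 0R0, 0R1, 1R0, 1R1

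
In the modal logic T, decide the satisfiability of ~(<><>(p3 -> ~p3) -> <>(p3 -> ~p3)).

1. ~(<><>(p3 -> ~p3) -> <>(p3 -> ~p3)), 0
2. <><>(p3 -> ~p3), 0
3. ~<>(p3 -> ~p3), 0
4. ~(p3 -> ~p3), 0
5. p3, 0
6. <>(p3 -> ~p3), 1
7. ~(p3 -> ~p3), 1
8. p3, 1
9. p3 -> ~p3, 2
10. ~p3, 2
Accessibility: 0R0, 0R1, 1R1, 1R2, 2R2

Satisfiable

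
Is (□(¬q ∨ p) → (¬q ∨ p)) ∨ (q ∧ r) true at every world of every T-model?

Yes, valid

Tableau for the negation ¬((□(¬q ∨ p) → (¬q ∨ p)) ∨ (q ∧ r)):
1. ¬((□(¬q ∨ p) → (¬q ∨ p)) ∨ (q ∧ r)), 0
2. ¬(□(¬q ∨ p) → (¬q ∨ p)), 0
3. ¬(q ∧ r), 0
4. □(¬q ∨ p), 0
5. ¬(¬q ∨ p), 0
6. q, 0
7. ¬p, 0
8. ¬q ∨ p, 0
9. ¬r, 0
10. p, 0
Accessibility: 0R0
Branch closes: p and ¬p both at 0.
Every branch of the negation's tableau closes; the branch above is one of them.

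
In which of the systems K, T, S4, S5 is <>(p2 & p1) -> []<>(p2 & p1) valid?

S4-tableau for the negation ~(<>(p2 & p1) -> []<>(p2 & p1)):
1. ~(<>(p2 & p1) -> []<>(p2 & p1)), u
2. <>(p2 & p1), u
3. ~[]<>(p2 & p1), u
4. p2 & p1, v
5. p2, v
6. p1, v
7. ~<>(p2 & p1), w
8. ~(p2 & p1), w
9. ~p1, w
Accessibility: uRu, uRv, uRw, vRv, wRw
Complete open branch: countermodel on an S4-frame, so not valid in S4, nor in K, T (the same frame is also a K-frame and a T-frame).
S5-tableau for the negation ~(<>(p2 & p1) -> []<>(p2 & p1)):
1. ~(<>(p2 & p1) -> []<>(p2 & p1)), u
2. <>(p2 & p1), u
3. ~[]<>(p2 & p1), u
4. p2 & p1, v
5. p2, v
6. p1, v
7. ~<>(p2 & p1), w
8. ~(p2 & p1), u
9. ~(p2 & p1), v
10. ~(p2 & p1), w
11. ~p1, u
12. ~p1, v
Accessibility: uRu, uRv, uRw, vRu, vRv, vRw, wRu, wRv, wRw
Branch closes: p1 and ~p1 both at v.
Every branch closes (one shown): valid in S5.

S5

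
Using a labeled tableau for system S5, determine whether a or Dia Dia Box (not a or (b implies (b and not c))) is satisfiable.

1. a or Dia Dia Box (not a or (b implies (b and not c))), w0
2. Dia Dia Box (not a or (b implies (b and not c))), w0
3. Dia Box (not a or (b implies (b and not c))), w1
4. Box (not a or (b implies (b and not c))), w2
5. not a or (b implies (b and not c)), w0
6. not a or (b implies (b and not c)), w1
7. not a or (b implies (b and not c)), w2
8. b implies (b and not c), w0
9. b implies (b and not c), w1
10. b implies (b and not c), w2
11. b and not c, w0
12. b, w0
13. not c, w0
14. b and not c, w1
15. b, w1
16. not c, w1
17. b and not c, w2
18. b, w2
19. not c, w2
Accessibility: w0Rw0, w0Rw1, w0Rw2, w1Rw0, w1Rw1, w1Rw2, w2Rw0, w2Rw1, w2Rw2

Yes, satisfiable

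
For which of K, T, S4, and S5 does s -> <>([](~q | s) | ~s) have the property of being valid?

T, S4, S5

K-tableau for the negation ~(s -> <>([](~q | s) | ~s)):
1. ~(s -> <>([](~q | s) | ~s)), u
2. s, u
3. ~<>([](~q | s) | ~s), u
Complete open branch: countermodel on a K-frame, so not valid in K.
T-tableau for the negation ~(s -> <>([](~q | s) | ~s)):
1. ~(s -> <>([](~q | s) | ~s)), u
2. s, u
3. ~<>([](~q | s) | ~s), u
4. ~([](~q | s) | ~s), u
5. ~[](~q | s), u
6. ~(~q | s), v
7. q, v
8. ~s, v
9. ~([](~q | s) | ~s), v
10. ~[](~q | s), v
11. s, v
Accessibility: uRu, uRv, vRv
Branch closes: s and ~s both at v.
Every branch closes (one shown): valid in T, hence also in S4, S5 (every theorem of T is a theorem of S4 and S5).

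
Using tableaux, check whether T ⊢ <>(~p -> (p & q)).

Tableau for the negation ~<>(~p -> (p & q)):
1. ~<>(~p -> (p & q)), u
2. ~(~p -> (p & q)), u
3. ~p, u
4. ~(p & q), u
5. ~q, u
Accessibility: uRu
The negation has an open branch (countermodel exists).

No, not valid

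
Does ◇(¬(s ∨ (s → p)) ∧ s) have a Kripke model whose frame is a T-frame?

Unsatisfiable

1. ◇(¬(s ∨ (s → p)) ∧ s), 0
2. ¬(s ∨ (s → p)) ∧ s, 1
3. ¬(s ∨ (s → p)), 1
4. s, 1
5. ¬s, 1
6. ¬(s → p), 1
Accessibility: 0R0, 0R1, 1R1
Branch closes: s and ¬s both at 1.
(One branch shown.) All branches close.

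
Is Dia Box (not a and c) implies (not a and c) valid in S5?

Valid

Tableau for the negation not (Dia Box (not a and c) implies (not a and c)):
1. not (Dia Box (not a and c) implies (not a and c)), 0
2. Dia Box (not a and c), 0   [neg-implies-rule on 1]
3. not (not a and c), 0   [neg-implies-rule on 1]
4. not c, 0   [neg-and-rule on 3 (branches; this branch)]
5. Box (not a and c), 1   [Dia-rule on 2: fresh world 1, 0R1]
6. not a and c, 0   [Box-rule on 5 via 1R0]
7. not a, 0   [and-rule on 6]
8. c, 0   [and-rule on 6]
Accessibility: 0R0, 0R1, 1R0, 1R1
Branch closes: c and not c both at 0.
Every branch of the negation's tableau closes; the branch above is one of them.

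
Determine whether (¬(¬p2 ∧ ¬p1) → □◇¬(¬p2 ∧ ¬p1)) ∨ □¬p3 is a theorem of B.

Tableau for the negation ¬((¬(¬p2 ∧ ¬p1) → □◇¬(¬p2 ∧ ¬p1)) ∨ □¬p3):
1. ¬((¬(¬p2 ∧ ¬p1) → □◇¬(¬p2 ∧ ¬p1)) ∨ □¬p3), u
2. ¬(¬(¬p2 ∧ ¬p1) → □◇¬(¬p2 ∧ ¬p1)), u   [¬∨-rule on 1]
3. ¬□¬p3, u   [¬∨-rule on 1]
4. ¬(¬p2 ∧ ¬p1), u   [¬→-rule on 2]
5. ¬□◇¬(¬p2 ∧ ¬p1), u   [¬→-rule on 2]
6. p1, u   [¬∧-rule on 4 (branches; this branch)]
7. p3, v   [¬□-rule on 3: fresh world v, uRv]
8. ¬◇¬(¬p2 ∧ ¬p1), w   [¬□-rule on 5: fresh world w, uRw]
9. ¬p2 ∧ ¬p1, u   [¬◇-rule on 8 via wRu]
10. ¬p2, u   [∧-rule on 9]
11. ¬p1, u   [∧-rule on 9]
Accessibility: uRu, uRv, uRw, vRu, vRv, wRu, wRw
Branch closes: p1 and ¬p1 both at u.
All branches of the negation close; one closing branch shown above.

Yes, valid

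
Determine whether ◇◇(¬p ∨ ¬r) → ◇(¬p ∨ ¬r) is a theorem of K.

Invalid (countermodel exists)

Tableau for the negation ¬(◇◇(¬p ∨ ¬r) → ◇(¬p ∨ ¬r)):
1. ¬(◇◇(¬p ∨ ¬r) → ◇(¬p ∨ ¬r)), u
2. ◇◇(¬p ∨ ¬r), u
3. ¬◇(¬p ∨ ¬r), u
4. ◇(¬p ∨ ¬r), v
5. ¬(¬p ∨ ¬r), v
6. p, v
7. r, v
8. ¬p ∨ ¬r, w
9. ¬r, w
Accessibility: uRv, vRw
The negation has an open branch (countermodel exists).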